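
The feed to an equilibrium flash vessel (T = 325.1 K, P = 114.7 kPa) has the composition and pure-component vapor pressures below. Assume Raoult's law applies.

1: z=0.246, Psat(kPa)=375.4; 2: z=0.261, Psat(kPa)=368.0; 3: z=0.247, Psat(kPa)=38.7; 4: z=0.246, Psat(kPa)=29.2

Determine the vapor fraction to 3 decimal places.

Raoult's law: Kᵢ = Pᵢˢᵃᵗ/P = Pᵢˢᵃᵗ/114.7.
  K_1 = 375.4/114.7 = 3.27289, K_2 = 368.0/114.7 = 3.20837, K_3 = 38.7/114.7 = 0.33740, K_4 = 29.2/114.7 = 0.25458
Let ψ = V/F and solve Σ zᵢ(Kᵢ−1)/(1+ψ(Kᵢ−1)) = 0.
Check two-phase: ΣzᵢKᵢ = 1.788 > 1 and Σzᵢ/Kᵢ = 1.855 > 1, so g(0) = 0.788 > 0 and g(1) = -0.855 < 0.
Newton iteration, ψ⁰ = 0.48:
  ψ = 0.480: g = 0.0217, g' = -1.155 → ψ = 0.499
Converged at ψ = 0.499.

ψ = 0.499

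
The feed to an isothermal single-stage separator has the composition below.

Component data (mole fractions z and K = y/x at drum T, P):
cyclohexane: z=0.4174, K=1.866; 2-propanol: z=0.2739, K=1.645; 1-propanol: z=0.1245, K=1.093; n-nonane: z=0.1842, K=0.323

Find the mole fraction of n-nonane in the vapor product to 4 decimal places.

y_n-nonane = 0.1547

Material balance + equilibrium reduce to Σ zᵢ(Kᵢ−1)/(1+ψ(Kᵢ−1)) = 0.
Feasibility: ΣzᵢKᵢ = 1.4250, Σzᵢ/Kᵢ = 1.0744 — both > 1, two phases present.
Newton–Raphson from ψ = 0.68:
  ψ = 0.6800: g = 0.13011, g' = -0.4699 → ψ = 0.9569
  ψ = 0.9569: g = -0.03653, g' = -0.8187 → ψ = 0.9123
  ψ = 0.9123: g = -0.00227, g' = -0.7211 → ψ = 0.9091
Converged at ψ = 0.9091.
Compositions from xᵢ = zᵢ/(1+ψ(Kᵢ−1)), yᵢ = Kᵢxᵢ:
  cyclohexane: x = 0.2335, y = 0.4358
  2-propanol: x = 0.1727, y = 0.2840
  1-propanol: x = 0.1148, y = 0.1255
  n-nonane: x = 0.4790, y = 0.1547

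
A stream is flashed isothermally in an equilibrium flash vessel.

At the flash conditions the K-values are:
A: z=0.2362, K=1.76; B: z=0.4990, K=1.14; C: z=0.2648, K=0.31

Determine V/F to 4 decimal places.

V/F = 0.2415

Rachford–Rice: g(V/F) = Σ zᵢ(Kᵢ−1)/(1+V/F(Kᵢ−1)) = 0.
Check two-phase: ΣzᵢKᵢ = 1.0667 > 1 and Σzᵢ/Kᵢ = 1.4261 > 1, so g(0) = 0.0667 > 0 and g(1) = -0.4261 < 0.
Iterate (Newton) starting at V/F = 0.5:
  V/F = 0.5000: g = -0.08358, g' = -0.3740 → V/F = 0.2765
  V/F = 0.2765: g = -0.01021, g' = -0.2948 → V/F = 0.2419
  V/F = 0.2419: g = -0.00012, g' = -0.2881 → V/F = 0.2415
Converged at V/F = 0.2415.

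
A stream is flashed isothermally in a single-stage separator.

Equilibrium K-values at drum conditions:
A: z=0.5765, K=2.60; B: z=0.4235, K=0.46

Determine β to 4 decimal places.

β = 0.8029

Let β = V/F and solve Σ zᵢ(Kᵢ−1)/(1+β(Kᵢ−1)) = 0.
Feasibility: ΣzᵢKᵢ = 1.6937, Σzᵢ/Kᵢ = 1.1424 — both > 1, two phases present.
Binary case is linear: z₁(K₁−1)(1+β(K₂−1)) + z₂(K₂−1)(1+β(K₁−1)) = 0
⇒ β = [z₁(K₁−1)+z₂(K₂−1)] / [−(K₁−1)(K₂−1)] = 0.69371/0.86400 = 0.8029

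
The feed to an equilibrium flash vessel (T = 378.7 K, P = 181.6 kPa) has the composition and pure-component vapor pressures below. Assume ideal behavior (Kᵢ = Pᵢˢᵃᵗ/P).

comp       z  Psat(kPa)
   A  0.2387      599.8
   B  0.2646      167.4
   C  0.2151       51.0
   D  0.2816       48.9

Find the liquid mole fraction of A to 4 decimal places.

Raoult's law: Kᵢ = Pᵢˢᵃᵗ/P = Pᵢˢᵃᵗ/181.6.
  K_A = 599.8/181.6 = 3.302863, K_B = 167.4/181.6 = 0.921806, K_C = 51.0/181.6 = 0.280837, K_D = 48.9/181.6 = 0.269273
Material balance + equilibrium reduce to Σ zᵢ(Kᵢ−1)/(1+ψ(Kᵢ−1)) = 0.
g(0) = ΣzᵢKᵢ − 1 = 0.1685 and g(1) = 1 − Σzᵢ/Kᵢ = -1.1710, so a root lies in (0, 1).
Newton–Raphson from ψ = 0.5:
  ψ = 0.5000: g = -0.33182, g' = -0.9198 → ψ = 0.1393
  ψ = 0.1393: g = -0.00569, g' = -1.0512 → ψ = 0.1338
  ψ = 0.1338: g = 0.00003, g' = -1.0622 → ψ = 0.1339
Converged at ψ = 0.1339.
Compositions from xᵢ = zᵢ/(1+ψ(Kᵢ−1)), yᵢ = Kᵢxᵢ:
  A: x = 0.1825, y = 0.6026
  B: x = 0.2674, y = 0.2465
  C: x = 0.2380, y = 0.0668
  D: x = 0.3121, y = 0.0840

x_A = 0.1825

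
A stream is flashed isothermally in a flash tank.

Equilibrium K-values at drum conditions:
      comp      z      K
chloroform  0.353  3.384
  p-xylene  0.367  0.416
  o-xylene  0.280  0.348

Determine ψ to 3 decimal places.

Rachford–Rice: g(ψ) = Σ zᵢ(Kᵢ−1)/(1+ψ(Kᵢ−1)) = 0.
Check two-phase: ΣzᵢKᵢ = 1.445 > 1 and Σzᵢ/Kᵢ = 1.791 > 1, so g(0) = 0.445 > 0 and g(1) = -0.791 < 0.
Iterate (Newton) starting at ψ = 0.5:
  ψ = 0.500: g = -0.1897, g' = -0.929 → ψ = 0.296
  ψ = 0.296: g = 0.0082, g' = -1.055 → ψ = 0.304
Converged at ψ = 0.304.

ψ = 0.304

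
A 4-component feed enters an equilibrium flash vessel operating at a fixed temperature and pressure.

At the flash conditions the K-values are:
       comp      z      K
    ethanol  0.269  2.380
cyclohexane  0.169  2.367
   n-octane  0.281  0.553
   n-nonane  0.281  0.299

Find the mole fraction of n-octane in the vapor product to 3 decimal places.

y_n-octane = 0.184

Rachford–Rice: g(V/F) = Σ zᵢ(Kᵢ−1)/(1+V/F(Kᵢ−1)) = 0.
Check two-phase: ΣzᵢKᵢ = 1.280 > 1 and Σzᵢ/Kᵢ = 1.632 > 1, so g(0) = 0.280 > 0 and g(1) = -0.632 < 0.
Newton iteration, V/F⁰ = 0.5:
  V/F = 0.500: g = -0.1082, g' = -0.711 → V/F = 0.348
  V/F = 0.348: g = -0.0019, g' = -0.699 → V/F = 0.345
Converged at V/F = 0.345.
Compositions from xᵢ = zᵢ/(1+V/F(Kᵢ−1)), yᵢ = Kᵢxᵢ:
  ethanol: x = 0.182, y = 0.434
  cyclohexane: x = 0.115, y = 0.272
  n-octane: x = 0.332, y = 0.184
  n-nonane: x = 0.371, y = 0.111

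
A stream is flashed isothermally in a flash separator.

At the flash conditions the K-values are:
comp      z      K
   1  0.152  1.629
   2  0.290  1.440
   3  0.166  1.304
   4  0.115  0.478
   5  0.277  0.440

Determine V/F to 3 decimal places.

V/F = 0.231

Newton iteration, V/F⁰ = 0.5:
  V/F = 0.500: g = -0.0755, g' = -0.309 → V/F = 0.256
  V/F = 0.256: g = -0.0064, g' = -0.263 → V/F = 0.231
Converged at V/F = 0.231.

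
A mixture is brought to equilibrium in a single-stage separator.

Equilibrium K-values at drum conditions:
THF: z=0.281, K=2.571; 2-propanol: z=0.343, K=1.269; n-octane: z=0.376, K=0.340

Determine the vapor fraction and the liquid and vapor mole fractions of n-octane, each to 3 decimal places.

Newton–Raphson from ψ = 0.48:
  ψ = 0.480: g = -0.0298, g' = -0.596 → ψ = 0.430
  ψ = 0.430: g = -0.0003, g' = -0.586 → ψ = 0.429
Converged at ψ = 0.429.
Compositions from xᵢ = zᵢ/(1+ψ(Kᵢ−1)), yᵢ = Kᵢxᵢ:
  THF: x = 0.168, y = 0.431
  2-propanol: x = 0.307, y = 0.390
  n-octane: x = 0.525, y = 0.178

ψ = 0.429, x_n-octane = 0.525, y_n-octane = 0.178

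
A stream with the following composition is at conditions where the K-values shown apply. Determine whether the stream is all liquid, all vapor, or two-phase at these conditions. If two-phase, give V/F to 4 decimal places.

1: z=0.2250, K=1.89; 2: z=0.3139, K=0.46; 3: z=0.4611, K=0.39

all liquid

ΣzᵢKᵢ = 0.7495; Σzᵢ/Kᵢ = 1.9837.
Since ΣzᵢKᵢ < 1 the mixture is below its bubble point — single liquid phase.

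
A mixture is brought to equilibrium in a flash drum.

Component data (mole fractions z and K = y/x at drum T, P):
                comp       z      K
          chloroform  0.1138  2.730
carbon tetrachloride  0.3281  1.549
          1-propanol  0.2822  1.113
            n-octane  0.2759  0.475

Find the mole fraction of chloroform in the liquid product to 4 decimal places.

x_chloroform = 0.0491

Let ψ = V/F and solve Σ zᵢ(Kᵢ−1)/(1+ψ(Kᵢ−1)) = 0.
Feasibility: ΣzᵢKᵢ = 1.2640, Σzᵢ/Kᵢ = 1.0879 — both > 1, two phases present.
Newton iteration, ψ⁰ = 0.34:
  ψ = 0.3400: g = 0.13014, g' = -0.3213 → ψ = 0.7451
  ψ = 0.7451: g = 0.00535, g' = -0.3230 → ψ = 0.7616
  ψ = 0.7616: g = -0.00003, g' = -0.3268 → ψ = 0.7615
Converged at ψ = 0.7615.
Compositions from xᵢ = zᵢ/(1+ψ(Kᵢ−1)), yᵢ = Kᵢxᵢ:
  chloroform: x = 0.0491, y = 0.1341
  carbon tetrachloride: x = 0.2314, y = 0.3584
  1-propanol: x = 0.2598, y = 0.2892
  n-octane: x = 0.4597, y = 0.2184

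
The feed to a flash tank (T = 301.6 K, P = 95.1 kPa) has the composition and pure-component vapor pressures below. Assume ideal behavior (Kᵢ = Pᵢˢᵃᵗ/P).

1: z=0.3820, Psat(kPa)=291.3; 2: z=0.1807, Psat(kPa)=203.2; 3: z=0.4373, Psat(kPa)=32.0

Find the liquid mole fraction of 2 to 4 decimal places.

Raoult's law: Kᵢ = Pᵢˢᵃᵗ/P = Pᵢˢᵃᵗ/95.1.
  K_1 = 291.3/95.1 = 3.063091, K_2 = 203.2/95.1 = 2.136698, K_3 = 32.0/95.1 = 0.336488
Rachford–Rice: g(V/F) = Σ zᵢ(Kᵢ−1)/(1+V/F(Kᵢ−1)) = 0.
Feasibility: ΣzᵢKᵢ = 1.7033, Σzᵢ/Kᵢ = 1.5089 — both > 1, two phases present.
Newton iteration, V/F⁰ = 0.47:
  V/F = 0.4700: g = 0.11236, g' = -0.9248 → V/F = 0.5915
  V/F = 0.5915: g = 0.00019, g' = -0.9349 → V/F = 0.5917
Converged at V/F = 0.5917.
Compositions from xᵢ = zᵢ/(1+V/F(Kᵢ−1)), yᵢ = Kᵢxᵢ:
  1: x = 0.1720, y = 0.5269
  2: x = 0.1080, y = 0.2308
  3: x = 0.7199, y = 0.2423

x_2 = 0.1080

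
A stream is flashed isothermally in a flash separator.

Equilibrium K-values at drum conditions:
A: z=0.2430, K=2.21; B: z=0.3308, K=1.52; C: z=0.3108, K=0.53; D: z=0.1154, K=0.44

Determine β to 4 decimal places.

Let β = V/F and solve Σ zᵢ(Kᵢ−1)/(1+β(Kᵢ−1)) = 0.
g(0) = ΣzᵢKᵢ − 1 = 0.2553 and g(1) = 1 − Σzᵢ/Kᵢ = -0.1763, so a root lies in (0, 1).
Newton–Raphson from β = 0.5:
  β = 0.5000: g = 0.03901, g' = -0.3816 → β = 0.6022
  β = 0.6022: g = -0.00018, g' = -0.3869 → β = 0.6018
Converged at β = 0.6018.

β = 0.6018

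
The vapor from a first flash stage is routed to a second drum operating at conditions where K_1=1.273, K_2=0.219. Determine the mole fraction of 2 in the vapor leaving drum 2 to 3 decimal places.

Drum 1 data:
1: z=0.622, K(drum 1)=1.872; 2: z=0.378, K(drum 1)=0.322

Drum 1:
Binary case is linear: z₁(K₁−1)(1+ψ₁(K₂−1)) + z₂(K₂−1)(1+ψ₁(K₁−1)) = 0
⇒ ψ₁ = [z₁(K₁−1)+z₂(K₂−1)] / [−(K₁−1)(K₂−1)] = 0.2861/0.5912 = 0.484
Drum-1 compositions:
  1: x = 0.437, y = 0.819
  2: x = 0.563, y = 0.181
Drum-2 feed = drum-1 vapor: z₂ = (0.8188, 0.1812).
Drum 2:
Rachford–Rice: g(ψ₂) = Σ zᵢ(Kᵢ−1)/(1+ψ₂(Kᵢ−1)) = 0.
g(0) = ΣzᵢKᵢ − 1 = 0.082 and g(1) = 1 − Σzᵢ/Kᵢ = -0.470, so a root lies in (0, 1).
Iterate (Newton) starting at ψ₂ = 0.5:
  ψ₂ = 0.500: g = -0.0354, g' = -0.345 → ψ₂ = 0.397
  ψ₂ = 0.397: g = -0.0034, g' = -0.282 → ψ₂ = 0.385
Converged at ψ₂ = 0.385.
  1: x = 0.741, y = 0.943
  2: x = 0.259, y = 0.057

y_2 (drum 2) = 0.057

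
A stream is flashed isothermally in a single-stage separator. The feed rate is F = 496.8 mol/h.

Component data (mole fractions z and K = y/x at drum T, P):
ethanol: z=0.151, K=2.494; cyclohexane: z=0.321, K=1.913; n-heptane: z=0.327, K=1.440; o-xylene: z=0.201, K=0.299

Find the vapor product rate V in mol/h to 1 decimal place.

V = 434.8 mol/h

Iterate (Newton) starting at ψ = 0.35:
  ψ = 0.350: g = 0.3082, g' = -0.520 → ψ = 0.943
  ψ = 0.943: g = -0.0626, g' = -1.026 → ψ = 0.882
  ψ = 0.882: g = -0.0055, g' = -0.855 → ψ = 0.875
Converged at ψ = 0.875.
Then V = ψ·F = 0.8752·496.8 = 434.8 mol/h and L = F − V = 62.0 mol/h.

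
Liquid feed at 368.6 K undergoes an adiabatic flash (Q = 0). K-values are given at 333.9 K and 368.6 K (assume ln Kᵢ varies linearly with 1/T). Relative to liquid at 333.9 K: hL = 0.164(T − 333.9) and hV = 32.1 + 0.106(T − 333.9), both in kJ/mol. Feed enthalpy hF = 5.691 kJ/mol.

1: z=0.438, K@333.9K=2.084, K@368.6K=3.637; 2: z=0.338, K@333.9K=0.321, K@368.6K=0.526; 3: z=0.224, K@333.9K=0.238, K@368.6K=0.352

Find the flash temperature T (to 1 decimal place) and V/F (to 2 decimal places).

Adiabatic flash: solve Rachford–Rice at each trial T, then check hF = ψ·hV(T) + (1−ψ)·hL(T).
  T = 333.9 K: K = (2.084, 0.321, 0.238), RR gives ψ = 0.096, H_out = 3.098 kJ/mol
  T = 368.6 K: K = (3.637, 0.526, 0.352), RR gives ψ = 0.584, H_out = 23.250 kJ/mol
  T = 351.2 K: K = (2.789, 0.416, 0.292), RR gives ψ = 0.375, H_out = 14.504 kJ/mol
  T = 342.5 K: K = (2.418, 0.366, 0.264), RR gives ψ = 0.252, H_out = 9.382 kJ/mol
  T = 338.2 K: K = (2.247, 0.343, 0.251), RR gives ψ = 0.180, H_out = 6.449 kJ/mol
  T = 336.0 K: K = (2.162, 0.332, 0.244), RR gives ψ = 0.139, H_out = 4.796 kJ/mol
Linear interpolation between T = 336.0 (H_out = 4.796) and T = 338.2 (H_out = 6.449) on hF = 5.691 gives T ≈ 337.2 K, at which ψ = 0.16.

T = 337.2 K, V/F = 0.16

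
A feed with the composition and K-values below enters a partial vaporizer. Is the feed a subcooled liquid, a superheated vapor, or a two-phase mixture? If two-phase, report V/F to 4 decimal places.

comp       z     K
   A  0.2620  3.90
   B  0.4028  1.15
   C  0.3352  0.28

ΣzᵢKᵢ = 1.5789; Σzᵢ/Kᵢ = 1.6146.
Both exceed 1, so a two-phase solution exists.
Material balance + equilibrium reduce to Σ zᵢ(Kᵢ−1)/(1+ψ(Kᵢ−1)) = 0.
Iterate (Newton) starting at ψ = 0.5:
  ψ = 0.5000: g = -0.01077, g' = -0.7992 → ψ = 0.4865
Converged at ψ = 0.4865.

two-phase, V/F = 0.4865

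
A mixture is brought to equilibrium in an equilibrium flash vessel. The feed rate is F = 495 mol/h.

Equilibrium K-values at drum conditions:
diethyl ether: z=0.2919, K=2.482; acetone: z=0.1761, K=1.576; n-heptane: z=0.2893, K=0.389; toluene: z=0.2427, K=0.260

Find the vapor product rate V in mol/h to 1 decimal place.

V = 107.3 mol/h

Material balance + equilibrium reduce to Σ zᵢ(Kᵢ−1)/(1+V/F(Kᵢ−1)) = 0.
g(0) = ΣzᵢKᵢ − 1 = 0.1777 and g(1) = 1 − Σzᵢ/Kᵢ = -0.9065, so a root lies in (0, 1).
Iterate (Newton) starting at V/F = 0.54:
  V/F = 0.5400: g = -0.24527, g' = -0.8410 → V/F = 0.2484
  V/F = 0.2484: g = -0.02348, g' = -0.7368 → V/F = 0.2165
  V/F = 0.2165: g = 0.00013, g' = -0.7455 → V/F = 0.2167
Converged at V/F = 0.2167.
Then V = V/F·F = 0.2167·495 = 107.3 mol/h and L = F − V = 387.7 mol/h.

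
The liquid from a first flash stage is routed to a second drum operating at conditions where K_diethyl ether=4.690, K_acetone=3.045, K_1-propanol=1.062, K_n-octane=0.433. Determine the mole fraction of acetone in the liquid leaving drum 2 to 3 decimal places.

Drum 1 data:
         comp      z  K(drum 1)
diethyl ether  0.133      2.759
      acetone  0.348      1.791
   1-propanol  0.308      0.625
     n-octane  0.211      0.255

x_acetone (drum 2) = 0.102

Drum 1:
Rachford–Rice: g(ψ₁) = Σ zᵢ(Kᵢ−1)/(1+ψ₁(Kᵢ−1)) = 0.
Feasibility: ΣzᵢKᵢ = 1.237, Σzᵢ/Kᵢ = 1.563 — both > 1, two phases present.
Iterate (Newton) starting at ψ₁ = 0.5:
  ψ₁ = 0.500: g = -0.0709, g' = -0.591 → ψ₁ = 0.380
  ψ₁ = 0.380: g = -0.0021, g' = -0.563 → ψ₁ = 0.376
Converged at ψ₁ = 0.376.
Drum-1 compositions:
  diethyl ether: x = 0.080, y = 0.221
  acetone: x = 0.268, y = 0.480
  1-propanol: x = 0.359, y = 0.224
  n-octane: x = 0.293, y = 0.075
Drum-2 feed = drum-1 liquid: z₂ = (0.0800, 0.2682, 0.3586, 0.2932).
Drum 2:
Material balance + equilibrium reduce to Σ zᵢ(Kᵢ−1)/(1+ψ₂(Kᵢ−1)) = 0.
g(0) = ΣzᵢKᵢ − 1 = 0.700 and g(1) = 1 − Σzᵢ/Kᵢ = -0.120, so a root lies in (0, 1).
Newton–Raphson from ψ₂ = 0.5:
  ψ₂ = 0.500: g = 0.1645, g' = -0.594 → ψ₂ = 0.777
  ψ₂ = 0.777: g = 0.0122, g' = -0.543 → ψ₂ = 0.800
  ψ₂ = 0.800: g = -0.0001, g' = -0.548 → ψ₂ = 0.799
Converged at ψ₂ = 0.799.
  diethyl ether: x = 0.020, y = 0.095
  acetone: x = 0.102, y = 0.310
  1-propanol: x = 0.342, y = 0.363
  n-octane: x = 0.536, y = 0.232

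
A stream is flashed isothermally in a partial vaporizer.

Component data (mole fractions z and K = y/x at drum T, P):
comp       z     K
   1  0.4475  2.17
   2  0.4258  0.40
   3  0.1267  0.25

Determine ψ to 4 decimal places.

Rachford–Rice: g(ψ) = Σ zᵢ(Kᵢ−1)/(1+ψ(Kᵢ−1)) = 0.
g(0) = ΣzᵢKᵢ − 1 = 0.1731 and g(1) = 1 − Σzᵢ/Kᵢ = -0.7775, so a root lies in (0, 1).
Newton iteration, ψ⁰ = 0.5:
  ψ = 0.5000: g = -0.18668, g' = -0.7391 → ψ = 0.2474
  ψ = 0.2474: g = -0.01067, g' = -0.6872 → ψ = 0.2319
Converged at ψ = 0.2319.

ψ = 0.2319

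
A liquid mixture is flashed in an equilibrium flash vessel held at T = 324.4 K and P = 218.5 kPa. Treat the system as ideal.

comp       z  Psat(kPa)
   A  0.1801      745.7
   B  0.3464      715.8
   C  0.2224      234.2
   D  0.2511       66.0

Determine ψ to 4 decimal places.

ψ = 0.8455

Raoult's law: Kᵢ = Pᵢˢᵃᵗ/P = Pᵢˢᵃᵗ/218.5.
  K_A = 745.7/218.5 = 3.412815, K_B = 715.8/218.5 = 3.275973, K_C = 234.2/218.5 = 1.071854, K_D = 66.0/218.5 = 0.302059
Let ψ = V/F and solve Σ zᵢ(Kᵢ−1)/(1+ψ(Kᵢ−1)) = 0.
Feasibility: ΣzᵢKᵢ = 2.0637, Σzᵢ/Kᵢ = 1.1973 — both > 1, two phases present.
Newton iteration, ψ⁰ = 0.69:
  ψ = 0.6900: g = 0.14696, g' = -0.8754 → ψ = 0.8579
  ψ = 0.8579: g = -0.01314, g' = -1.0778 → ψ = 0.8457
  ψ = 0.8457: g = -0.00016, g' = -1.0527 → ψ = 0.8455
Converged at ψ = 0.8455.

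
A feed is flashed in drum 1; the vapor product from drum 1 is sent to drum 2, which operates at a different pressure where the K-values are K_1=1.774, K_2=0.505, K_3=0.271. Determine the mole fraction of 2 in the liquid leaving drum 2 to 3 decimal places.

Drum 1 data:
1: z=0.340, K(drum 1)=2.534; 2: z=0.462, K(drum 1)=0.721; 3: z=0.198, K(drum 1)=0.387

x_2 (drum 2) = 0.449

Drum 1:
Rachford–Rice: g(ψ₁) = Σ zᵢ(Kᵢ−1)/(1+ψ₁(Kᵢ−1)) = 0.
Feasibility: ΣzᵢKᵢ = 1.271, Σzᵢ/Kᵢ = 1.287 — both > 1, two phases present.
Newton iteration, ψ₁⁰ = 0.5:
  ψ₁ = 0.500: g = -0.0296, g' = -0.460 → ψ₁ = 0.435
  ψ₁ = 0.435: g = 0.0004, g' = -0.473 → ψ₁ = 0.436
Converged at ψ₁ = 0.436.
Drum-1 compositions:
  1: x = 0.204, y = 0.516
  2: x = 0.526, y = 0.379
  3: x = 0.270, y = 0.105
Drum-2 feed = drum-1 vapor: z₂ = (0.5161, 0.3793, 0.1046).
Drum 2:
Let ψ₂ = V/F and solve Σ zᵢ(Kᵢ−1)/(1+ψ₂(Kᵢ−1)) = 0.
g(0) = ΣzᵢKᵢ − 1 = 0.135 and g(1) = 1 − Σzᵢ/Kᵢ = -0.428, so a root lies in (0, 1).
Newton iteration, ψ₂⁰ = 0.5:
  ψ₂ = 0.500: g = -0.0815, g' = -0.462 → ψ₂ = 0.324
  ψ₂ = 0.324: g = -0.0040, g' = -0.425 → ψ₂ = 0.314
Converged at ψ₂ = 0.314.
  1: x = 0.415, y = 0.736
  2: x = 0.449, y = 0.227
  3: x = 0.136, y = 0.037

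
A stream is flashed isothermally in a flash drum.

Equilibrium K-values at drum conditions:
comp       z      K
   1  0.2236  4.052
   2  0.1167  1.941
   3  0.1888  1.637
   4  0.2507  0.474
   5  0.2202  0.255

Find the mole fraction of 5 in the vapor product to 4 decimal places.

y_5 = 0.0890

Newton iteration, ψ⁰ = 0.6:
  ψ = 0.6000: g = -0.09109, g' = -0.8899 → ψ = 0.4976
  ψ = 0.4976: g = -0.00228, g' = -0.8563 → ψ = 0.4950
Converged at ψ = 0.4950.
Compositions from xᵢ = zᵢ/(1+ψ(Kᵢ−1)), yᵢ = Kᵢxᵢ:
  1: x = 0.0891, y = 0.3609
  2: x = 0.0796, y = 0.1545
  3: x = 0.1435, y = 0.2350
  4: x = 0.3389, y = 0.1607
  5: x = 0.3488, y = 0.0890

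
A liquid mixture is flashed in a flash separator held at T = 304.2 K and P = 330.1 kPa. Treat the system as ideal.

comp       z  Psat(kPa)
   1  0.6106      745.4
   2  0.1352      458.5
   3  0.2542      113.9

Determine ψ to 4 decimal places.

ψ = 0.8927

Raoult's law: Kᵢ = Pᵢˢᵃᵗ/P = Pᵢˢᵃᵗ/330.1.
  K_1 = 745.4/330.1 = 2.258104, K_2 = 458.5/330.1 = 1.388973, K_3 = 113.9/330.1 = 0.345047
Newton–Raphson from ψ = 0.5:
  ψ = 0.5000: g = 0.26803, g' = -0.6196 → ψ = 0.9326
  ψ = 0.9326: g = -0.03570, g' = -0.9355 → ψ = 0.8944
  ψ = 0.8944: g = -0.00148, g' = -0.8608 → ψ = 0.8927
Converged at ψ = 0.8927.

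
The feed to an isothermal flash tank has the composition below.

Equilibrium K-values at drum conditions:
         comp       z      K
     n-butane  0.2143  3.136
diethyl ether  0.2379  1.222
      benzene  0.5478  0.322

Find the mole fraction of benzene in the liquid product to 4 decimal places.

x_benzene = 0.6019

Rachford–Rice: g(β) = Σ zᵢ(Kᵢ−1)/(1+β(Kᵢ−1)) = 0.
g(0) = ΣzᵢKᵢ − 1 = 0.1392 and g(1) = 1 − Σzᵢ/Kᵢ = -0.9643, so a root lies in (0, 1).
Iterate (Newton) starting at β = 0.5:
  β = 0.5000: g = -0.29300, g' = -0.8145 → β = 0.1402
  β = 0.1402: g = -0.00699, g' = -0.8975 → β = 0.1325
Converged at β = 0.1325.
Compositions from xᵢ = zᵢ/(1+β(Kᵢ−1)), yᵢ = Kᵢxᵢ:
  n-butane: x = 0.1670, y = 0.5238
  diethyl ether: x = 0.2311, y = 0.2824
  benzene: x = 0.6019, y = 0.1938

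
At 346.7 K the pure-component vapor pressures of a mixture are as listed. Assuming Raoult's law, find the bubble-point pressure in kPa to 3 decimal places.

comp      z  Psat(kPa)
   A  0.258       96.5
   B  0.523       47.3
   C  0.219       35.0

Pbub = 57.300 kPa

At the bubble point ψ → 0, so ΣzᵢKᵢ = 1 with Kᵢ = Pᵢˢᵃᵗ/P ⇒ P = ΣzᵢPᵢˢᵃᵗ.
P = 0.258·96.5 + 0.523·47.3 + 0.219·35.0 = 57.300 kPa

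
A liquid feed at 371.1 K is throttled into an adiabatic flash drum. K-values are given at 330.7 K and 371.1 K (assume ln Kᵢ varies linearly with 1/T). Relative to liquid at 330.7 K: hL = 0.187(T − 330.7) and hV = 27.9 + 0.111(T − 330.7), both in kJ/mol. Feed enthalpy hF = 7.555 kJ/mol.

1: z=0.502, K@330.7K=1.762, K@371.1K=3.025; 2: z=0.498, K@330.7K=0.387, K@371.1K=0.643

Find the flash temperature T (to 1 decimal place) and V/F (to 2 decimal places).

T = 333.8 K, V/F = 0.25

Adiabatic flash: solve Rachford–Rice at each trial T, then check hF = ψ·hV(T) + (1−ψ)·hL(T).
  T = 330.7 K: K = (1.762, 0.387), RR gives ψ = 0.165, H_out = 4.614 kJ/mol
  T = 371.1 K: K = (3.025, 0.643), RR gives ψ = 1.000, H_out = 32.384 kJ/mol
  T = 350.9 K: K = (2.345, 0.506), RR gives ψ = 0.646, H_out = 20.816 kJ/mol
  T = 340.8 K: K = (2.041, 0.444), RR gives ψ = 0.425, H_out = 13.426 kJ/mol
  T = 335.8 K: K = (1.900, 0.415), RR gives ψ = 0.305, H_out = 9.355 kJ/mol
  T = 333.2 K: K = (1.829, 0.401), RR gives ψ = 0.237, H_out = 7.033 kJ/mol
  T = 334.5 K: K = (1.864, 0.408), RR gives ψ = 0.272, H_out = 8.216 kJ/mol
Linear interpolation between T = 333.2 (H_out = 7.033) and T = 334.5 (H_out = 8.216) on hF = 7.555 gives T ≈ 333.8 K, at which ψ = 0.25.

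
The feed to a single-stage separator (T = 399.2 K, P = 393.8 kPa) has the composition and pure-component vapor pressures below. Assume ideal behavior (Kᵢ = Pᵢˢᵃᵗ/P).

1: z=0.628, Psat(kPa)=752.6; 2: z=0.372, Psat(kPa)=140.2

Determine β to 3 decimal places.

β = 0.567

Raoult's law: Kᵢ = Pᵢˢᵃᵗ/P = Pᵢˢᵃᵗ/393.8.
  K_1 = 752.6/393.8 = 1.91112, K_2 = 140.2/393.8 = 0.35602
Material balance + equilibrium reduce to Σ zᵢ(Kᵢ−1)/(1+β(Kᵢ−1)) = 0.
Feasibility: ΣzᵢKᵢ = 1.333, Σzᵢ/Kᵢ = 1.373 — both > 1, two phases present.
Binary case is linear: z₁(K₁−1)(1+β(K₂−1)) + z₂(K₂−1)(1+β(K₁−1)) = 0
⇒ β = [z₁(K₁−1)+z₂(K₂−1)] / [−(K₁−1)(K₂−1)] = 0.3326/0.5867 = 0.567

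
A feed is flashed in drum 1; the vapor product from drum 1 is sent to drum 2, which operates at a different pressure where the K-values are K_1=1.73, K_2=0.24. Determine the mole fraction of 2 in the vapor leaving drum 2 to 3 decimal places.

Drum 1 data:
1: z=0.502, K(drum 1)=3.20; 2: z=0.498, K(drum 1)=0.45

y_2 (drum 2) = 0.118

Drum 1:
Newton–Raphson from ψ₁ = 0.5:
  ψ₁ = 0.500: g = 0.1481, g' = -0.838 → ψ₁ = 0.677
  ψ₁ = 0.677: g = 0.0074, g' = -0.774 → ψ₁ = 0.686
Converged at ψ₁ = 0.686.
Drum-1 compositions:
  1: x = 0.200, y = 0.640
  2: x = 0.800, y = 0.360
Drum-2 feed = drum-1 vapor: z₂ = (0.6400, 0.3600).
Drum 2:
Material balance + equilibrium reduce to Σ zᵢ(Kᵢ−1)/(1+ψ₂(Kᵢ−1)) = 0.
g(0) = ΣzᵢKᵢ − 1 = 0.194 and g(1) = 1 − Σzᵢ/Kᵢ = -0.870, so a root lies in (0, 1).
Binary case is linear: z₁(K₁−1)(1+ψ₂(K₂−1)) + z₂(K₂−1)(1+ψ₂(K₁−1)) = 0
⇒ ψ₂ = [z₁(K₁−1)+z₂(K₂−1)] / [−(K₁−1)(K₂−1)] = 0.1936/0.5548 = 0.349
  1: x = 0.510, y = 0.882
  2: x = 0.490, y = 0.118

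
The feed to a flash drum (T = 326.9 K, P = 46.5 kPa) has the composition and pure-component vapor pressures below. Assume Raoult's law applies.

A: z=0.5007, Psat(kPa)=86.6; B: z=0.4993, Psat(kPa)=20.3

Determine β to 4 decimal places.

β = 0.3097

Raoult's law: Kᵢ = Pᵢˢᵃᵗ/P = Pᵢˢᵃᵗ/46.5.
  K_A = 86.6/46.5 = 1.862366, K_B = 20.3/46.5 = 0.436559
Rachford–Rice: g(β) = Σ zᵢ(Kᵢ−1)/(1+β(Kᵢ−1)) = 0.
Check two-phase: ΣzᵢKᵢ = 1.1505 > 1 and Σzᵢ/Kᵢ = 1.4126 > 1, so g(0) = 0.1505 > 0 and g(1) = -0.4126 < 0.
Binary case is linear: z₁(K₁−1)(1+β(K₂−1)) + z₂(K₂−1)(1+β(K₁−1)) = 0
⇒ β = [z₁(K₁−1)+z₂(K₂−1)] / [−(K₁−1)(K₂−1)] = 0.15046/0.48589 = 0.3097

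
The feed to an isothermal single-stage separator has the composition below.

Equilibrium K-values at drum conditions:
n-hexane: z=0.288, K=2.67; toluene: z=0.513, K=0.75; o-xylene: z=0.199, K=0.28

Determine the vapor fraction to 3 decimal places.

Let ψ = V/F and solve Σ zᵢ(Kᵢ−1)/(1+ψ(Kᵢ−1)) = 0.
Feasibility: ΣzᵢKᵢ = 1.209, Σzᵢ/Kᵢ = 1.503 — both > 1, two phases present.
Newton iteration, ψ⁰ = 0.33:
  ψ = 0.330: g = -0.0176, g' = -0.549 → ψ = 0.298
Converged at ψ = 0.298.

ψ = 0.298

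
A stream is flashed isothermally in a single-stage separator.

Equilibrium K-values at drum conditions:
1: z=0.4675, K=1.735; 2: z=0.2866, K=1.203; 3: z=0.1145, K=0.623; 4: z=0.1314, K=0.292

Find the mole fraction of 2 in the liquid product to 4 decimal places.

x_2 = 0.2474

Material balance + equilibrium reduce to Σ zᵢ(Kᵢ−1)/(1+ψ(Kᵢ−1)) = 0.
Check two-phase: ΣzᵢKᵢ = 1.2656 > 1 and Σzᵢ/Kᵢ = 1.1415 > 1, so g(0) = 0.2656 > 0 and g(1) = -0.1415 < 0.
Iterate (Newton) starting at ψ = 0.5:
  ψ = 0.5000: g = 0.10688, g' = -0.3273 → ψ = 0.8265
  ψ = 0.8265: g = -0.02340, g' = -0.5235 → ψ = 0.7818
  ψ = 0.7818: g = -0.00116, g' = -0.4738 → ψ = 0.7794
Converged at ψ = 0.7794.
Compositions from xᵢ = zᵢ/(1+ψ(Kᵢ−1)), yᵢ = Kᵢxᵢ:
  1: x = 0.2972, y = 0.5157
  2: x = 0.2474, y = 0.2977
  3: x = 0.1621, y = 0.1010
  4: x = 0.2932, y = 0.0856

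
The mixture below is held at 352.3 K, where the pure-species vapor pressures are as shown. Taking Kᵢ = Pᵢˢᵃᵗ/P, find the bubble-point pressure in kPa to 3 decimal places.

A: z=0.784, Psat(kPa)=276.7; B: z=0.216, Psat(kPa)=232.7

Pbub = 267.196 kPa

At the bubble point ψ → 0, so ΣzᵢKᵢ = 1 with Kᵢ = Pᵢˢᵃᵗ/P ⇒ P = ΣzᵢPᵢˢᵃᵗ.
P = 0.784·276.7 + 0.216·232.7 = 267.196 kPa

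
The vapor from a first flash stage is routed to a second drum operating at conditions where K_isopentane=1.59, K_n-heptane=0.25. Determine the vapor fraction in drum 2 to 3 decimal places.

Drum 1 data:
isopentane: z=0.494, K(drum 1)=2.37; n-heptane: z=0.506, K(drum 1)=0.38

V/F (drum 2) = 0.541

Drum 1:
Iterate (Newton) starting at ψ₁ = 0.5:
  ψ₁ = 0.500: g = -0.0530, g' = -0.735 → ψ₁ = 0.428
  ψ₁ = 0.428: g = -0.0003, g' = -0.729 → ψ₁ = 0.427
Converged at ψ₁ = 0.427.
Drum-1 compositions:
  isopentane: x = 0.312, y = 0.738
  n-heptane: x = 0.688, y = 0.262
Drum-2 feed = drum-1 vapor: z₂ = (0.7384, 0.2616).
Drum 2:
Rachford–Rice: g(ψ₂) = Σ zᵢ(Kᵢ−1)/(1+ψ₂(Kᵢ−1)) = 0.
Check two-phase: ΣzᵢKᵢ = 1.239 > 1 and Σzᵢ/Kᵢ = 1.511 > 1, so g(0) = 0.239 > 0 and g(1) = -0.511 < 0.
Iterate (Newton) starting at ψ₂ = 0.62:
  ψ₂ = 0.620: g = -0.0478, g' = -0.652 → ψ₂ = 0.547
  ψ₂ = 0.547: g = -0.0032, g' = -0.570 → ψ₂ = 0.541
Converged at ψ₂ = 0.541.
  isopentane: x = 0.560, y = 0.890
  n-heptane: x = 0.440, y = 0.110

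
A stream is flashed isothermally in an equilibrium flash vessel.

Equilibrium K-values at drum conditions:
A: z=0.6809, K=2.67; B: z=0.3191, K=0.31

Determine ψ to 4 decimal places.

Newton–Raphson from ψ = 0.6:
  ψ = 0.6000: g = 0.19225, g' = -0.9162 → ψ = 0.8098
  ψ = 0.8098: g = -0.01565, g' = -1.1236 → ψ = 0.7959
  ψ = 0.7959: g = -0.00018, g' = -1.0975 → ψ = 0.7957
Converged at ψ = 0.7957.

ψ = 0.7957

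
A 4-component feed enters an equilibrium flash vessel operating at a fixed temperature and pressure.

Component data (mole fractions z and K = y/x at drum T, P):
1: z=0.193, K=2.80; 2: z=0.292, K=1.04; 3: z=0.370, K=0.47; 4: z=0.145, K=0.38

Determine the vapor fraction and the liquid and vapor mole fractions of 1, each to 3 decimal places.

Material balance + equilibrium reduce to Σ zᵢ(Kᵢ−1)/(1+ψ(Kᵢ−1)) = 0.
Check two-phase: ΣzᵢKᵢ = 1.073 > 1 and Σzᵢ/Kᵢ = 1.519 > 1, so g(0) = 0.073 > 0 and g(1) = -0.519 < 0.
Iterate (Newton) starting at ψ = 0.63:
  ψ = 0.630: g = -0.2677, g' = -0.522 → ψ = 0.117
  ψ = 0.117: g = -0.0075, g' = -0.610 → ψ = 0.105
Converged at ψ = 0.105.
Compositions from xᵢ = zᵢ/(1+ψ(Kᵢ−1)), yᵢ = Kᵢxᵢ:
  1: x = 0.162, y = 0.455
  2: x = 0.291, y = 0.302
  3: x = 0.392, y = 0.184
  4: x = 0.155, y = 0.059

ψ = 0.105, x_1 = 0.162, y_1 = 0.455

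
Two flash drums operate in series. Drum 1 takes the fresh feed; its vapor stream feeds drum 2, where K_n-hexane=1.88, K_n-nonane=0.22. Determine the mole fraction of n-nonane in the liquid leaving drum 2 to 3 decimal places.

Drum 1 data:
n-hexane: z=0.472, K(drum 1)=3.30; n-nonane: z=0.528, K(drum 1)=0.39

Drum 1:
Let ψ₁ = V/F and solve Σ zᵢ(Kᵢ−1)/(1+ψ₁(Kᵢ−1)) = 0.
g(0) = ΣzᵢKᵢ − 1 = 0.764 and g(1) = 1 − Σzᵢ/Kᵢ = -0.497, so a root lies in (0, 1).
Newton–Raphson from ψ₁ = 0.5:
  ψ₁ = 0.500: g = 0.0415, g' = -0.947 → ψ₁ = 0.544
Converged at ψ₁ = 0.544.
Drum-1 compositions:
  n-hexane: x = 0.210, y = 0.692
  n-nonane: x = 0.790, y = 0.308
Drum-2 feed = drum-1 vapor: z₂ = (0.6918, 0.3082).
Drum 2:
Material balance + equilibrium reduce to Σ zᵢ(Kᵢ−1)/(1+ψ₂(Kᵢ−1)) = 0.
g(0) = ΣzᵢKᵢ − 1 = 0.368 and g(1) = 1 − Σzᵢ/Kᵢ = -0.769, so a root lies in (0, 1).
Binary case is linear: z₁(K₁−1)(1+ψ₂(K₂−1)) + z₂(K₂−1)(1+ψ₂(K₁−1)) = 0
⇒ ψ₂ = [z₁(K₁−1)+z₂(K₂−1)] / [−(K₁−1)(K₂−1)] = 0.3683/0.6864 = 0.537
  n-hexane: x = 0.470, y = 0.883
  n-nonane: x = 0.530, y = 0.117

x_n-nonane (drum 2) = 0.530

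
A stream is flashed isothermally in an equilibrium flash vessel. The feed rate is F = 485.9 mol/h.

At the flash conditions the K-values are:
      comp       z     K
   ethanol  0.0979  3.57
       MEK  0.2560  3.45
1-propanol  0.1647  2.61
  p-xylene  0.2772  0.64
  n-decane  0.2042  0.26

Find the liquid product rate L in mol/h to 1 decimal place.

Let β = V/F and solve Σ zᵢ(Kᵢ−1)/(1+β(Kᵢ−1)) = 0.
Feasibility: ΣzᵢKᵢ = 1.8931, Σzᵢ/Kᵢ = 1.3832 — both > 1, two phases present.
Newton iteration, β⁰ = 0.39:
  β = 0.3900: g = 0.28078, g' = -0.9938 → β = 0.6725
  β = 0.6725: g = 0.02392, g' = -0.9102 → β = 0.6988
  β = 0.6988: g = -0.00025, g' = -0.9299 → β = 0.6986
Converged at β = 0.6986.
Then V = β·F = 0.6986·485.9 = 339.4 mol/h and L = F − V = 146.5 mol/h.

L = 146.5 mol/h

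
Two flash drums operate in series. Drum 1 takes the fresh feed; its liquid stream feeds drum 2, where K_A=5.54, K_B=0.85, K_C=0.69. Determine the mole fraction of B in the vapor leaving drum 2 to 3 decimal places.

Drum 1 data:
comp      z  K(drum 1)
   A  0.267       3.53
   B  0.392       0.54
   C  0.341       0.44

y_B (drum 2) = 0.407

Drum 1:
Let ψ₁ = V/F and solve Σ zᵢ(Kᵢ−1)/(1+ψ₁(Kᵢ−1)) = 0.
g(0) = ΣzᵢKᵢ − 1 = 0.304 and g(1) = 1 − Σzᵢ/Kᵢ = -0.577, so a root lies in (0, 1).
Newton iteration, ψ₁⁰ = 0.38:
  ψ₁ = 0.380: g = -0.1167, g' = -0.739 → ψ₁ = 0.222
  ψ₁ = 0.222: g = 0.0137, g' = -0.943 → ψ₁ = 0.236
  ψ₁ = 0.236: g = 0.0002, g' = -0.916 → ψ₁ = 0.237
Converged at ψ₁ = 0.237.
Drum-1 compositions:
  A: x = 0.167, y = 0.589
  B: x = 0.440, y = 0.238
  C: x = 0.393, y = 0.173
Drum-2 feed = drum-1 liquid: z₂ = (0.1670, 0.4399, 0.3931).
Drum 2:
Rachford–Rice: g(ψ₂) = Σ zᵢ(Kᵢ−1)/(1+ψ₂(Kᵢ−1)) = 0.
Feasibility: ΣzᵢKᵢ = 1.570, Σzᵢ/Kᵢ = 1.117 — both > 1, two phases present.
Newton iteration, ψ₂⁰ = 0.63:
  ψ₂ = 0.630: g = -0.0279, g' = -0.301 → ψ₂ = 0.537
  ψ₂ = 0.537: g = 0.0024, g' = -0.357 → ψ₂ = 0.544
Converged at ψ₂ = 0.544.
  A: x = 0.048, y = 0.267
  B: x = 0.479, y = 0.407
  C: x = 0.473, y = 0.326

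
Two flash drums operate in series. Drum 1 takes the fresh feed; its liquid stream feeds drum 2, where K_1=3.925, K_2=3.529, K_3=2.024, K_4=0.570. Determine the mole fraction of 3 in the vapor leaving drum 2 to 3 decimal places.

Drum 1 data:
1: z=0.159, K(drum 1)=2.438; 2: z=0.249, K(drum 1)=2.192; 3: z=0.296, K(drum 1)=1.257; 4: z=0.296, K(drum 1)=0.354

y_3 (drum 2) = 0.288

Drum 1:
Iterate (Newton) starting at ψ₁ = 0.38:
  ψ₁ = 0.380: g = 0.1680, g' = -0.538 → ψ₁ = 0.692
  ψ₁ = 0.692: g = -0.0040, g' = -0.607 → ψ₁ = 0.685
Converged at ψ₁ = 0.685.
Drum-1 compositions:
  1: x = 0.080, y = 0.195
  2: x = 0.137, y = 0.300
  3: x = 0.252, y = 0.316
  4: x = 0.531, y = 0.188
Drum-2 feed = drum-1 liquid: z₂ = (0.0801, 0.1370, 0.2517, 0.5312).
Drum 2:
Material balance + equilibrium reduce to Σ zᵢ(Kᵢ−1)/(1+ψ₂(Kᵢ−1)) = 0.
Feasibility: ΣzᵢKᵢ = 1.610, Σzᵢ/Kᵢ = 1.116 — both > 1, two phases present.
Newton–Raphson from ψ₂ = 0.5:
  ψ₂ = 0.500: g = 0.1276, g' = -0.559 → ψ₂ = 0.728
  ψ₂ = 0.728: g = 0.0118, g' = -0.473 → ψ₂ = 0.753
Converged at ψ₂ = 0.753.
  1: x = 0.025, y = 0.098
  2: x = 0.047, y = 0.166
  3: x = 0.142, y = 0.288
  4: x = 0.786, y = 0.448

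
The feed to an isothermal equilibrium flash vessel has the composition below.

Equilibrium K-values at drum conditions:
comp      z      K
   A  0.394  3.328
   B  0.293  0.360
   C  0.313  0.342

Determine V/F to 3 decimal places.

Newton iteration, V/F⁰ = 0.65:
  V/F = 0.650: g = -0.3160, g' = -1.104 → V/F = 0.364
  V/F = 0.364: g = -0.0185, g' = -1.064 → V/F = 0.346
Converged at V/F = 0.346.

V/F = 0.346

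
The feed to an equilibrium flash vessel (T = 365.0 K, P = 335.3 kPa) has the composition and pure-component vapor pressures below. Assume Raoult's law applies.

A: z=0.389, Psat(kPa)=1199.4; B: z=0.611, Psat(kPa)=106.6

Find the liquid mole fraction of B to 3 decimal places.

x_B = 0.791

Raoult's law: Kᵢ = Pᵢˢᵃᵗ/P = Pᵢˢᵃᵗ/335.3.
  K_A = 1199.4/335.3 = 3.57710, K_B = 106.6/335.3 = 0.31792
Rachford–Rice: g(β) = Σ zᵢ(Kᵢ−1)/(1+β(Kᵢ−1)) = 0.
Feasibility: ΣzᵢKᵢ = 1.586, Σzᵢ/Kᵢ = 2.031 — both > 1, two phases present.
Newton–Raphson from β = 0.5:
  β = 0.500: g = -0.1944, g' = -1.148 → β = 0.331
  β = 0.331: g = 0.0031, g' = -1.227 → β = 0.333
Converged at β = 0.333.
Compositions from xᵢ = zᵢ/(1+β(Kᵢ−1)), yᵢ = Kᵢxᵢ:
  A: x = 0.209, y = 0.749
  B: x = 0.791, y = 0.251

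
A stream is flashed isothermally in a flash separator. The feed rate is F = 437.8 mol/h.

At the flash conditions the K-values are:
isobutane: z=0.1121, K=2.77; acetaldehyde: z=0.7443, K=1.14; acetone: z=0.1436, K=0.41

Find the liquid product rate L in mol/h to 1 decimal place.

L = 61.8 mol/h

Let ψ = V/F and solve Σ zᵢ(Kᵢ−1)/(1+ψ(Kᵢ−1)) = 0.
Feasibility: ΣzᵢKᵢ = 1.2179, Σzᵢ/Kᵢ = 1.0436 — both > 1, two phases present.
Iterate (Newton) starting at ψ = 0.5:
  ψ = 0.5000: g = 0.08247, g' = -0.2122 → ψ = 0.8887
  ψ = 0.8887: g = -0.00834, g' = -0.2855 → ψ = 0.8595
  ψ = 0.8595: g = -0.00019, g' = -0.2726 → ψ = 0.8588
Converged at ψ = 0.8588.
Then V = ψ·F = 0.8588·437.8 = 376.0 mol/h and L = F − V = 61.8 mol/h.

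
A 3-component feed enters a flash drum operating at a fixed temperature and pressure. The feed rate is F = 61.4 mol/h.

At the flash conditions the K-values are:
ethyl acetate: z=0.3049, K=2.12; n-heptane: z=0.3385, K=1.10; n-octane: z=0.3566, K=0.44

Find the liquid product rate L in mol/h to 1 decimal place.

L = 35.0 mol/h

Material balance + equilibrium reduce to Σ zᵢ(Kᵢ−1)/(1+ψ(Kᵢ−1)) = 0.
Feasibility: ΣzᵢKᵢ = 1.1756, Σzᵢ/Kᵢ = 1.2620 — both > 1, two phases present.
Iterate (Newton) starting at ψ = 0.42:
  ψ = 0.4200: g = 0.00362, g' = -0.3712 → ψ = 0.4297
Converged at ψ = 0.4297.
Then V = ψ·F = 0.4297·61.4 = 26.4 mol/h and L = F − V = 35.0 mol/h.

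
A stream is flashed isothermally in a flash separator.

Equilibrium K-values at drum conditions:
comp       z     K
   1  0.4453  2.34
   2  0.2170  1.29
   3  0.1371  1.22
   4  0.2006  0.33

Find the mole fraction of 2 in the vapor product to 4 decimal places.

Material balance + equilibrium reduce to Σ zᵢ(Kᵢ−1)/(1+β(Kᵢ−1)) = 0.
Check two-phase: ΣzᵢKᵢ = 1.5554 > 1 and Σzᵢ/Kᵢ = 1.0788 > 1, so g(0) = 0.5554 > 0 and g(1) = -0.0788 < 0.
Newton iteration, β⁰ = 0.33:
  β = 0.3300: g = 0.32674, g' = -0.5538 → β = 0.9200
  β = 0.9200: g = -0.00835, g' = -0.7883 → β = 0.9094
  β = 0.9094: g = -0.00011, g' = -0.7684 → β = 0.9092
Converged at β = 0.9092.
Compositions from xᵢ = zᵢ/(1+β(Kᵢ−1)), yᵢ = Kᵢxᵢ:
  1: x = 0.2007, y = 0.4697
  2: x = 0.1717, y = 0.2215
  3: x = 0.1142, y = 0.1394
  4: x = 0.5133, y = 0.1694

y_2 = 0.2215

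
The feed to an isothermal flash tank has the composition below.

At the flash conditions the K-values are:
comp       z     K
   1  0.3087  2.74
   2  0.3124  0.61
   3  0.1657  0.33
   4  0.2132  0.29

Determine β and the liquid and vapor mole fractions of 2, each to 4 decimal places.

Let β = V/F and solve Σ zᵢ(Kᵢ−1)/(1+β(Kᵢ−1)) = 0.
Check two-phase: ΣzᵢKᵢ = 1.1529 > 1 and Σzᵢ/Kᵢ = 1.8621 > 1, so g(0) = 0.1529 > 0 and g(1) = -0.8621 < 0.
Newton–Raphson from β = 0.39:
  β = 0.3900: g = -0.18333, g' = -0.7396 → β = 0.1421
  β = 0.1421: g = 0.01058, g' = -0.8778 → β = 0.1542
  β = 0.1542: g = 0.00009, g' = -0.8629 → β = 0.1543
Converged at β = 0.1543.
Compositions from xᵢ = zᵢ/(1+β(Kᵢ−1)), yᵢ = Kᵢxᵢ:
  1: x = 0.2434, y = 0.6668
  2: x = 0.3324, y = 0.2028
  3: x = 0.1848, y = 0.0610
  4: x = 0.2394, y = 0.0694

β = 0.1543, x_2 = 0.3324, y_2 = 0.2028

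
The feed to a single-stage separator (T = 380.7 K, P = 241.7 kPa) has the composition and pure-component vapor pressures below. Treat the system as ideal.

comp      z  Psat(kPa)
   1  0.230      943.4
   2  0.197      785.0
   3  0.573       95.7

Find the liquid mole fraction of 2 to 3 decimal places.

x_2 = 0.094

Raoult's law: Kᵢ = Pᵢˢᵃᵗ/P = Pᵢˢᵃᵗ/241.7.
  K_1 = 943.4/241.7 = 3.90319, K_2 = 785.0/241.7 = 3.24783, K_3 = 95.7/241.7 = 0.39595
Newton–Raphson from ψ = 0.65:
  ψ = 0.650: g = -0.1587, g' = -0.964 → ψ = 0.485
Converged at ψ = 0.485.
Compositions from xᵢ = zᵢ/(1+ψ(Kᵢ−1)), yᵢ = Kᵢxᵢ:
  1: x = 0.096, y = 0.373
  2: x = 0.094, y = 0.306
  3: x = 0.810, y = 0.321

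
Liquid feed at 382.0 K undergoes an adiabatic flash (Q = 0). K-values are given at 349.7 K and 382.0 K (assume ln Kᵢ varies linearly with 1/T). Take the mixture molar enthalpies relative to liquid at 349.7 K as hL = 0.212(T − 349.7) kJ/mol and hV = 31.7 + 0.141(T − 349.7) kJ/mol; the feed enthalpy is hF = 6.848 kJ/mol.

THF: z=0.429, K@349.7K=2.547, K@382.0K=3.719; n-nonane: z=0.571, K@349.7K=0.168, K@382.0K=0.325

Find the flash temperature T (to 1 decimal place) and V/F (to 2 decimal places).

Adiabatic flash: solve Rachford–Rice at each trial T, then check hF = ψ·hV(T) + (1−ψ)·hL(T).
  T = 349.7 K: K = (2.547, 0.168), RR gives ψ = 0.147, H_out = 4.645 kJ/mol
  T = 382.0 K: K = (3.719, 0.325), RR gives ψ = 0.426, H_out = 19.362 kJ/mol
  T = 365.9 K: K = (3.105, 0.237), RR gives ψ = 0.291, H_out = 12.333 kJ/mol
  T = 357.8 K: K = (2.819, 0.200), RR gives ψ = 0.223, H_out = 8.645 kJ/mol
  T = 353.8 K: K = (2.683, 0.184), RR gives ψ = 0.186, H_out = 6.721 kJ/mol
  T = 355.8 K: K = (2.750, 0.192), RR gives ψ = 0.205, H_out = 7.694 kJ/mol
Linear interpolation between T = 353.8 (H_out = 6.721) and T = 355.8 (H_out = 7.694) on hF = 6.848 gives T ≈ 354.1 K, at which ψ = 0.19.

T = 354.1 K, V/F = 0.19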